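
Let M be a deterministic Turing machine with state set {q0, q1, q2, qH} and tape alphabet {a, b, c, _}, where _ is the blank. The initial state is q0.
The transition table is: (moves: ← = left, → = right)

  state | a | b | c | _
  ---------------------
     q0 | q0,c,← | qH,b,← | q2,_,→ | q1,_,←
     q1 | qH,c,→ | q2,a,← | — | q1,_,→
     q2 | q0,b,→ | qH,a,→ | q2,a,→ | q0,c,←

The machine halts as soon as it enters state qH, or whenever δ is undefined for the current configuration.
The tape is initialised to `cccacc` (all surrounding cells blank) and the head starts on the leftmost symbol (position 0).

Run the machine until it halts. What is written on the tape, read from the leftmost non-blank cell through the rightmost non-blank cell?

q0 | [c]ccacc_   read c → write _, move →, go to q2
q2 | _[c]cacc_   read c → write a, move →, go to q2
q2 | _a[c]acc_   read c → write a, move →, go to q2
q2 | _aa[a]cc_   read a → write b, move →, go to q0
q0 | _aab[c]c_   read c → write _, move →, go to q2
q2 | _aab_[c]_   read c → write a, move →, go to q2
q2 | _aab_a[_]   read _ → write c, move ←, go to q0
q0 | _aab_[a]c   read a → write c, move ←, go to q0
q0 | _aab[_]cc   read _ → write _, move ←, go to q1
q1 | _aa[b]_cc   read b → write a, move ←, go to q2
q2 | _a[a]a_cc   read a → write b, move →, go to q0
q0 | _ab[a]_cc   read a → write c, move ←, go to q0
q0 | _a[b]c_cc   read b → write b, move ←, go to qH
qH | _[a]bc_cc
The non-blank tape span at halt is abc_cc.

abc_cc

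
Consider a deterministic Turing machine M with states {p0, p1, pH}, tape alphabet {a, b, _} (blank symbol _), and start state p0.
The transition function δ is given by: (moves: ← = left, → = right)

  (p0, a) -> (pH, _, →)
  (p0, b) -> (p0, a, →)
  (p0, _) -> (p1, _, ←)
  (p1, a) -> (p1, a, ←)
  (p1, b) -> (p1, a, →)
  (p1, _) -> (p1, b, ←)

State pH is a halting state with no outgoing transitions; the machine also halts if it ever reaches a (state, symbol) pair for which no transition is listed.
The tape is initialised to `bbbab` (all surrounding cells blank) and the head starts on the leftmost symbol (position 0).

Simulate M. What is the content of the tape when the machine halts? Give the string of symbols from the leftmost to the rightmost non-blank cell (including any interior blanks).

aaa_b

state=p0 head=0 tape=[b]bbab   (p0,b)→(p0,a,→)
state=p0 head=1 tape=a[b]bab   (p0,b)→(p0,a,→)
state=p0 head=2 tape=aa[b]ab   (p0,b)→(p0,a,→)
state=p0 head=3 tape=aaa[a]b   (p0,a)→(pH,_,→)
state=pH head=4 tape=aaa_[b]
The non-blank tape span at halt is aaa_b.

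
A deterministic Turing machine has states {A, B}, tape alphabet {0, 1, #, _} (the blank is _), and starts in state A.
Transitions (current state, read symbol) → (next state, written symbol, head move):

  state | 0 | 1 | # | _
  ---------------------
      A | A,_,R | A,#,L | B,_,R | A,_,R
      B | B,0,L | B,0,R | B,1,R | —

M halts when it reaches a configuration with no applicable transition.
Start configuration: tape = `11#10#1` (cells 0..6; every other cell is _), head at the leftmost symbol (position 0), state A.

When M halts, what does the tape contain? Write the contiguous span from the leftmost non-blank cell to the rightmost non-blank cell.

0000#1

A | _[1]1#10#1   read 1 → write #, move L, go to A
A | [_]#1#10#1   read _ → write _, move R, go to A
A | _[#]1#10#1   read # → write _, move R, go to B
B | __[1]#10#1   read 1 → write 0, move R, go to B
B | __0[#]10#1   read # → write 1, move R, go to B
B | __01[1]0#1   read 1 → write 0, move R, go to B
B | __010[0]#1   read 0 → write 0, move L, go to B
B | __01[0]0#1   read 0 → write 0, move L, go to B
B | __0[1]00#1   read 1 → write 0, move R, go to B
B | __00[0]0#1   read 0 → write 0, move L, go to B
B | __0[0]00#1   read 0 → write 0, move L, go to B
B | __[0]000#1   read 0 → write 0, move L, go to B
B | _[_]0000#1
The non-blank tape span at halt is 0000#1.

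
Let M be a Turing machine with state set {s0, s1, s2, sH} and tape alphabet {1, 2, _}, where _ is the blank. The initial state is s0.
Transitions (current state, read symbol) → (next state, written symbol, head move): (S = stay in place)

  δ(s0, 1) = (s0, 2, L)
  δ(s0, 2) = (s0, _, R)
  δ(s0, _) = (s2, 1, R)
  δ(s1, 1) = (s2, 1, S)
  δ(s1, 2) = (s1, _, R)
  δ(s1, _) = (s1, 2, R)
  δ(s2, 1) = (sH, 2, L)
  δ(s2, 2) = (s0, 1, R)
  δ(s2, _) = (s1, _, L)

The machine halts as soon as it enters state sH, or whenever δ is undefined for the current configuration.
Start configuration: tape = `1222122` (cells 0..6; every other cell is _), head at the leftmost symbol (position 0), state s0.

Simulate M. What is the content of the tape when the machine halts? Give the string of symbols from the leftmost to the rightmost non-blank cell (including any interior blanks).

state=s0 head=0 tape=_[1]222122__   (s0,1)→(s0,2,L)
state=s0 head=-1 tape=[_]2222122__   (s0,_)→(s2,1,R)
state=s2 head=0 tape=1[2]222122__   (s2,2)→(s0,1,R)
state=s0 head=1 tape=11[2]22122__   (s0,2)→(s0,_,R)
state=s0 head=2 tape=11_[2]2122__   (s0,2)→(s0,_,R)
state=s0 head=3 tape=11__[2]122__   (s0,2)→(s0,_,R)
state=s0 head=4 tape=11___[1]22__   (s0,1)→(s0,2,L)
state=s0 head=3 tape=11__[_]222__   (s0,_)→(s2,1,R)
state=s2 head=4 tape=11__1[2]22__   (s2,2)→(s0,1,R)
state=s0 head=5 tape=11__11[2]2__   (s0,2)→(s0,_,R)
state=s0 head=6 tape=11__11_[2]__   (s0,2)→(s0,_,R)
state=s0 head=7 tape=11__11__[_]_   (s0,_)→(s2,1,R)
state=s2 head=8 tape=11__11__1[_]   (s2,_)→(s1,_,L)
state=s1 head=7 tape=11__11__[1]_   (s1,1)→(s2,1,S)
state=s2 head=7 tape=11__11__[1]_   (s2,1)→(sH,2,L)
state=sH head=6 tape=11__11_[_]2_
The non-blank tape span at halt is 11__11__2.

11__11__2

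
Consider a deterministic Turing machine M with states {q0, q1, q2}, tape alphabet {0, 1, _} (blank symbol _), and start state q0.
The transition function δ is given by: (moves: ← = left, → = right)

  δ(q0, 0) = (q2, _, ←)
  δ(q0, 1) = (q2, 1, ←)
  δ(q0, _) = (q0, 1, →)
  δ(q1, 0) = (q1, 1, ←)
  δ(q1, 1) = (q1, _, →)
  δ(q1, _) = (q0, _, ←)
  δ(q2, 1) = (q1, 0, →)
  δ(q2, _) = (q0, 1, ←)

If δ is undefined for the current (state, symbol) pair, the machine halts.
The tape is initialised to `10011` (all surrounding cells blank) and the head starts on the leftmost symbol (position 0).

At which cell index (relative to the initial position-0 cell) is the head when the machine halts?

-2

q0 | __[1]0011   read 1 → write 1, move ←, go to q2
q2 | _[_]10011   read _ → write 1, move ←, go to q0
q0 | [_]110011   read _ → write 1, move →, go to q0
q0 | 1[1]10011   read 1 → write 1, move ←, go to q2
q2 | [1]110011   read 1 → write 0, move →, go to q1
q1 | 0[1]10011   read 1 → write _, move →, go to q1
q1 | 0_[1]0011   read 1 → write _, move →, go to q1
q1 | 0__[0]011   read 0 → write 1, move ←, go to q1
q1 | 0_[_]1011   read _ → write _, move ←, go to q0
q0 | 0[_]_1011   read _ → write 1, move →, go to q0
q0 | 01[_]1011   read _ → write 1, move →, go to q0
q0 | 011[1]011   read 1 → write 1, move ←, go to q2
q2 | 01[1]1011   read 1 → write 0, move →, go to q1
q1 | 010[1]011   read 1 → write _, move →, go to q1
q1 | 010_[0]11   read 0 → write 1, move ←, go to q1
q1 | 010[_]111   read _ → write _, move ←, go to q0
q0 | 01[0]_111   read 0 → write _, move ←, go to q2
q2 | 0[1]__111   read 1 → write 0, move →, go to q1
q1 | 00[_]_111   read _ → write _, move ←, go to q0
q0 | 0[0]__111   read 0 → write _, move ←, go to q2
q2 | [0]___111
At halt the head is at cell -2.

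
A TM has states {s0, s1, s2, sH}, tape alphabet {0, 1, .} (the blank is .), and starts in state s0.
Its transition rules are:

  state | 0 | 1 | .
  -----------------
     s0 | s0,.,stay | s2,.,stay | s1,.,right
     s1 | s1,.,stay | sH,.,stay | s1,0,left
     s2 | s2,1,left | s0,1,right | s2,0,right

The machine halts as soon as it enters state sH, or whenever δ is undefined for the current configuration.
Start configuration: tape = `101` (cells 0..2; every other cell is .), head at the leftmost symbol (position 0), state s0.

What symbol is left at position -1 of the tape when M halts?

s0 | .[1]01..   read 1 → write ., move stay, go to s2
s2 | .[.]01..   read . → write 0, move right, go to s2
s2 | .0[0]1..   read 0 → write 1, move left, go to s2
s2 | .[0]11..   read 0 → write 1, move left, go to s2
s2 | [.]111..   read . → write 0, move right, go to s2
s2 | 0[1]11..   read 1 → write 1, move right, go to s0
s0 | 01[1]1..   read 1 → write ., move stay, go to s2
s2 | 01[.]1..   read . → write 0, move right, go to s2
s2 | 010[1]..   read 1 → write 1, move right, go to s0
s0 | 0101[.].   read . → write ., move right, go to s1
s1 | 0101.[.]   read . → write 0, move left, go to s1
s1 | 0101[.]0   read . → write 0, move left, go to s1
s1 | 010[1]00   read 1 → write ., move stay, go to sH
sH | 010[.]00
Cell -1 holds 0 when M halts.

0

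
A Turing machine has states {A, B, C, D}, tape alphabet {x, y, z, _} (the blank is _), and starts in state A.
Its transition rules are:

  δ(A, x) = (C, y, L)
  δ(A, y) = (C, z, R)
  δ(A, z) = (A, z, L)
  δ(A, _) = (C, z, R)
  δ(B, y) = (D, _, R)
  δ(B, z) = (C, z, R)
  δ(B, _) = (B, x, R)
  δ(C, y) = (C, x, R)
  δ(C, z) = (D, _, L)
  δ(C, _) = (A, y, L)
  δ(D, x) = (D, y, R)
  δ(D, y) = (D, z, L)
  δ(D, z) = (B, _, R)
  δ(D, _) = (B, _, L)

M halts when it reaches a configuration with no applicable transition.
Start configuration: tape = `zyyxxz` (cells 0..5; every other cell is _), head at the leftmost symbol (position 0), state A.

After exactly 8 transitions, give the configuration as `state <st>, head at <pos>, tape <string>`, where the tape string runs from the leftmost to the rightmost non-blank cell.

A | _[z]yyxxz   read z → write z, move L, go to A
A | [_]zyyxxz   read _ → write z, move R, go to C
C | z[z]yyxxz   read z → write _, move L, go to D
D | [z]_yyxxz   read z → write _, move R, go to B
B | _[_]yyxxz   read _ → write x, move R, go to B
B | _x[y]yxxz   read y → write _, move R, go to D
D | _x_[y]xxz   read y → write z, move L, go to D
D | _x[_]zxxz   read _ → write _, move L, go to B
B | _[x]_zxxz
After 8 steps: state B, head at 0, tape x_zxxz.

state B, head at 0, tape x_zxxz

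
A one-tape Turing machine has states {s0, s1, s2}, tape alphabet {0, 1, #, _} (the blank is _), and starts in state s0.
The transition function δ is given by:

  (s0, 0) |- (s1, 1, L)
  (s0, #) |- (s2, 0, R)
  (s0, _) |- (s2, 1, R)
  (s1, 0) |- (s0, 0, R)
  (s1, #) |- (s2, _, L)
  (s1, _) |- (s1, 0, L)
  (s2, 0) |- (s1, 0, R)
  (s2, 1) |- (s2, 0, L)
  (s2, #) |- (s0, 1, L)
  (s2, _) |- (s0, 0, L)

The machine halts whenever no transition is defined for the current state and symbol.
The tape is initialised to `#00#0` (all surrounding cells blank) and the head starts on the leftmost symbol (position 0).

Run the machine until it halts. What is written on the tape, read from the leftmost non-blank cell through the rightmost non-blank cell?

000001

state=s0 head=0 tape=[#]00#0_   (s0,#)→(s2,0,R)
state=s2 head=1 tape=0[0]0#0_   (s2,0)→(s1,0,R)
state=s1 head=2 tape=00[0]#0_   (s1,0)→(s0,0,R)
state=s0 head=3 tape=000[#]0_   (s0,#)→(s2,0,R)
state=s2 head=4 tape=0000[0]_   (s2,0)→(s1,0,R)
state=s1 head=5 tape=00000[_]   (s1,_)→(s1,0,L)
state=s1 head=4 tape=0000[0]0   (s1,0)→(s0,0,R)
state=s0 head=5 tape=00000[0]   (s0,0)→(s1,1,L)
state=s1 head=4 tape=0000[0]1   (s1,0)→(s0,0,R)
state=s0 head=5 tape=00000[1]
The non-blank tape span at halt is 000001.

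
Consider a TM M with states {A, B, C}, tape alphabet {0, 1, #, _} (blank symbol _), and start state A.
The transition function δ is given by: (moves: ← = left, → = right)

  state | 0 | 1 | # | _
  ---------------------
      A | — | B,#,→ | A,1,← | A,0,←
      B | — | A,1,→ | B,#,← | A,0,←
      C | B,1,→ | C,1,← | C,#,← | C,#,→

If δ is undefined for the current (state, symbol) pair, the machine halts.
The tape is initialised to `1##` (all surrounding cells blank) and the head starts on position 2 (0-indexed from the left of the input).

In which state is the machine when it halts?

A | 1#[#]_   read # → write 1, move ←, go to A
A | 1[#]1_   read # → write 1, move ←, go to A
A | [1]11_   read 1 → write #, move →, go to B
B | #[1]1_   read 1 → write 1, move →, go to A
A | #1[1]_   read 1 → write #, move →, go to B
B | #1#[_]   read _ → write 0, move ←, go to A
A | #1[#]0   read # → write 1, move ←, go to A
A | #[1]10   read 1 → write #, move →, go to B
B | ##[1]0   read 1 → write 1, move →, go to A
A | ##1[0]
No transition is defined for (A, 0); M halts in state A.

A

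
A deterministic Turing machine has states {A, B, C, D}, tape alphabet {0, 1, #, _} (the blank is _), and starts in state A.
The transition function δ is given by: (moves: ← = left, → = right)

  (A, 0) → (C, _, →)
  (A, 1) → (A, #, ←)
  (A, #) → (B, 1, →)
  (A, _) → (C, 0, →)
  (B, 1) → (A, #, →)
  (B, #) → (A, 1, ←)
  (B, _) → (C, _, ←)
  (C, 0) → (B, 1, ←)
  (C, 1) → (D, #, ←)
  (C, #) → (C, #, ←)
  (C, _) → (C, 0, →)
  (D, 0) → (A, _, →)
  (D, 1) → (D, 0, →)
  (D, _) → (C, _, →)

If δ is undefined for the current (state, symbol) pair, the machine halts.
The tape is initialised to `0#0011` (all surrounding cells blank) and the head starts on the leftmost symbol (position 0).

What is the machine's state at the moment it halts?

A | __[0]#0011   read 0 → write _, move →, go to C
C | ___[#]0011   read # → write #, move ←, go to C
C | __[_]#0011   read _ → write 0, move →, go to C
C | __0[#]0011   read # → write #, move ←, go to C
C | __[0]#0011   read 0 → write 1, move ←, go to B
B | _[_]1#0011   read _ → write _, move ←, go to C
C | [_]_1#0011   read _ → write 0, move →, go to C
C | 0[_]1#0011   read _ → write 0, move →, go to C
C | 00[1]#0011   read 1 → write #, move ←, go to D
D | 0[0]##0011   read 0 → write _, move →, go to A
A | 0_[#]#0011   read # → write 1, move →, go to B
B | 0_1[#]0011   read # → write 1, move ←, go to A
A | 0_[1]10011   read 1 → write #, move ←, go to A
A | 0[_]#10011   read _ → write 0, move →, go to C
C | 00[#]10011   read # → write #, move ←, go to C
C | 0[0]#10011   read 0 → write 1, move ←, go to B
B | [0]1#10011
No transition is defined for (B, 0); M halts in state B.

B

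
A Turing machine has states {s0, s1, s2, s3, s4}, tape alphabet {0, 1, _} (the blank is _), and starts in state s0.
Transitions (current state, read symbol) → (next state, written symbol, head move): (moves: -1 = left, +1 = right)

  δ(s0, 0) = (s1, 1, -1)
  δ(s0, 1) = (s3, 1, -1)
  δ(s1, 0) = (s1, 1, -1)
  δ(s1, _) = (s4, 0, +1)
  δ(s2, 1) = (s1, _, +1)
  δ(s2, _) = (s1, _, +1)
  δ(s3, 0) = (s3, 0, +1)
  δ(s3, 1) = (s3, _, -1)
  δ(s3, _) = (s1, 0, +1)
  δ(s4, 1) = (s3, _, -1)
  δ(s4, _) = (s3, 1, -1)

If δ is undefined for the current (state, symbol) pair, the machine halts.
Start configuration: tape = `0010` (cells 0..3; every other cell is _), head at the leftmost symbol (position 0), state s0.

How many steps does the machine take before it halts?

12

s0 | __[0]010   read 0 → write 1, move -1, go to s1
s1 | _[_]1010   read _ → write 0, move +1, go to s4
s4 | _0[1]010   read 1 → write _, move -1, go to s3
s3 | _[0]_010   read 0 → write 0, move +1, go to s3
s3 | _0[_]010   read _ → write 0, move +1, go to s1
s1 | _00[0]10   read 0 → write 1, move -1, go to s1
s1 | _0[0]110   read 0 → write 1, move -1, go to s1
s1 | _[0]1110   read 0 → write 1, move -1, go to s1
s1 | [_]11110   read _ → write 0, move +1, go to s4
s4 | 0[1]1110   read 1 → write _, move -1, go to s3
s3 | [0]_1110   read 0 → write 0, move +1, go to s3
s3 | 0[_]1110   read _ → write 0, move +1, go to s1
s1 | 00[1]110
M halts after 12 transitions.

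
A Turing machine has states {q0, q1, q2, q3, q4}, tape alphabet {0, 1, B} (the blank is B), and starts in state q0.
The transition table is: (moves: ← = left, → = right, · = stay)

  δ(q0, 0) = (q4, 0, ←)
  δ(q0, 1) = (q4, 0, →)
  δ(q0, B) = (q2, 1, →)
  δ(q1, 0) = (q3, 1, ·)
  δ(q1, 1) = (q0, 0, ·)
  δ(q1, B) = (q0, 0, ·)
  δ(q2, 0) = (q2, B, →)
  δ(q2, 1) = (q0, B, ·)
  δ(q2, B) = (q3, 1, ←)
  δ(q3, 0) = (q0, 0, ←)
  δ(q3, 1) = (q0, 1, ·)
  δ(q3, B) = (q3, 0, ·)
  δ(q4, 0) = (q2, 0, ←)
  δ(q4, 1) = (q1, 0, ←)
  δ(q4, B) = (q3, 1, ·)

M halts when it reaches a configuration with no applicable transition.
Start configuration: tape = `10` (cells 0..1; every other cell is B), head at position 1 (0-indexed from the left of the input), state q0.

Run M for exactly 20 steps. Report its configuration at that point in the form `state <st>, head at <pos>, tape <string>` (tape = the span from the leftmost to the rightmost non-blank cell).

state=q0 head=1 tape=BB1[0]BB   (q0,0)→(q4,0,←)
state=q4 head=0 tape=BB[1]0BB   (q4,1)→(q1,0,←)
state=q1 head=-1 tape=B[B]00BB   (q1,B)→(q0,0,·)
state=q0 head=-1 tape=B[0]00BB   (q0,0)→(q4,0,←)
state=q4 head=-2 tape=[B]000BB   (q4,B)→(q3,1,·)
state=q3 head=-2 tape=[1]000BB   (q3,1)→(q0,1,·)
state=q0 head=-2 tape=[1]000BB   (q0,1)→(q4,0,→)
state=q4 head=-1 tape=0[0]00BB   (q4,0)→(q2,0,←)
state=q2 head=-2 tape=[0]000BB   (q2,0)→(q2,B,→)
state=q2 head=-1 tape=B[0]00BB   (q2,0)→(q2,B,→)
state=q2 head=0 tape=BB[0]0BB   (q2,0)→(q2,B,→)
state=q2 head=1 tape=BBB[0]BB   (q2,0)→(q2,B,→)
state=q2 head=2 tape=BBBB[B]B   (q2,B)→(q3,1,←)
state=q3 head=1 tape=BBB[B]1B   (q3,B)→(q3,0,·)
state=q3 head=1 tape=BBB[0]1B   (q3,0)→(q0,0,←)
state=q0 head=0 tape=BB[B]01B   (q0,B)→(q2,1,→)
state=q2 head=1 tape=BB1[0]1B   (q2,0)→(q2,B,→)
state=q2 head=2 tape=BB1B[1]B   (q2,1)→(q0,B,·)
state=q0 head=2 tape=BB1B[B]B   (q0,B)→(q2,1,→)
state=q2 head=3 tape=BB1B1[B]   (q2,B)→(q3,1,←)
state=q3 head=2 tape=BB1B[1]1
After 20 steps: state q3, head at 2, tape 1B11.

state q3, head at 2, tape 1B11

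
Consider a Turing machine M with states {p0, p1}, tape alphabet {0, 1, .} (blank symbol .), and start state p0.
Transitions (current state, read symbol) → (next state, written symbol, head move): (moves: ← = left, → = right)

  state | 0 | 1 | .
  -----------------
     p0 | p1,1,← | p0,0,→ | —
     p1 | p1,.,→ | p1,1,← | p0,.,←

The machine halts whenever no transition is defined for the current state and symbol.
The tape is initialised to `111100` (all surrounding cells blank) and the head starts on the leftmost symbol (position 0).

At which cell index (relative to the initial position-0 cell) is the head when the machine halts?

p0 | ..[1]11100   read 1 → write 0, move →, go to p0
p0 | ..0[1]1100   read 1 → write 0, move →, go to p0
p0 | ..00[1]100   read 1 → write 0, move →, go to p0
p0 | ..000[1]00   read 1 → write 0, move →, go to p0
p0 | ..0000[0]0   read 0 → write 1, move ←, go to p1
p1 | ..000[0]10   read 0 → write ., move →, go to p1
p1 | ..000.[1]0   read 1 → write 1, move ←, go to p1
p1 | ..000[.]10   read . → write ., move ←, go to p0
p0 | ..00[0].10   read 0 → write 1, move ←, go to p1
p1 | ..0[0]1.10   read 0 → write ., move →, go to p1
p1 | ..0.[1].10   read 1 → write 1, move ←, go to p1
p1 | ..0[.]1.10   read . → write ., move ←, go to p0
p0 | ..[0].1.10   read 0 → write 1, move ←, go to p1
p1 | .[.]1.1.10   read . → write ., move ←, go to p0
p0 | [.].1.1.10
At halt the head is at cell -2.

-2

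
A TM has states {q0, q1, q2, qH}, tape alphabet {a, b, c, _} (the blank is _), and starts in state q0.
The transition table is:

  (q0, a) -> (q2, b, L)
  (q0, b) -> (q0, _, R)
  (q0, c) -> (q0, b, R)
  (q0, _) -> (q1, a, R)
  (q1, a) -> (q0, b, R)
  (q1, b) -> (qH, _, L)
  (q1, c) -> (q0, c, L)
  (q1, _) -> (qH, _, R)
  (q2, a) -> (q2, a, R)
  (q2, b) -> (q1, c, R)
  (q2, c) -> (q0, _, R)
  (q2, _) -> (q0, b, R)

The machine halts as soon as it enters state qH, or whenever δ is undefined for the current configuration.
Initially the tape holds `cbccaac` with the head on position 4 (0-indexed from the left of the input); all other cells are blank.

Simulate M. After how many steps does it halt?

q0 | cbcc[a]ac___   read a → write b, move L, go to q2
q2 | cbc[c]bac___   read c → write _, move R, go to q0
q0 | cbc_[b]ac___   read b → write _, move R, go to q0
q0 | cbc__[a]c___   read a → write b, move L, go to q2
q2 | cbc_[_]bc___   read _ → write b, move R, go to q0
q0 | cbc_b[b]c___   read b → write _, move R, go to q0
q0 | cbc_b_[c]___   read c → write b, move R, go to q0
q0 | cbc_b_b[_]__   read _ → write a, move R, go to q1
q1 | cbc_b_ba[_]_   read _ → write _, move R, go to qH
qH | cbc_b_ba_[_]
M halts after 9 transitions.

9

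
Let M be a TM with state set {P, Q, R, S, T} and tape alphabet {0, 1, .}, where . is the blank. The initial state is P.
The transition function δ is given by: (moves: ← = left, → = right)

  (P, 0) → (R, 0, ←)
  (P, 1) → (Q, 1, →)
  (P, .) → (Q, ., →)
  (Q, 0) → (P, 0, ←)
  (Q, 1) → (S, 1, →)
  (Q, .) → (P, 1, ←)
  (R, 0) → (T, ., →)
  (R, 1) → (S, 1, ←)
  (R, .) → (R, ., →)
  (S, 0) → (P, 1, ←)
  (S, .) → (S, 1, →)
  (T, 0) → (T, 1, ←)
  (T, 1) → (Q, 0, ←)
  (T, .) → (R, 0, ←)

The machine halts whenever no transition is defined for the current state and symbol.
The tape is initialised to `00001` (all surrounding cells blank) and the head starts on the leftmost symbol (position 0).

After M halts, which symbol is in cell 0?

1

P | .[0]0001   read 0 → write 0, move ←, go to R
R | [.]00001   read . → write ., move →, go to R
R | .[0]0001   read 0 → write ., move →, go to T
T | ..[0]001   read 0 → write 1, move ←, go to T
T | .[.]1001   read . → write 0, move ←, go to R
R | [.]01001   read . → write ., move →, go to R
R | .[0]1001   read 0 → write ., move →, go to T
T | ..[1]001   read 1 → write 0, move ←, go to Q
Q | .[.]0001   read . → write 1, move ←, go to P
P | [.]10001   read . → write ., move →, go to Q
Q | .[1]0001   read 1 → write 1, move →, go to S
S | .1[0]001   read 0 → write 1, move ←, go to P
P | .[1]1001   read 1 → write 1, move →, go to Q
Q | .1[1]001   read 1 → write 1, move →, go to S
S | .11[0]01   read 0 → write 1, move ←, go to P
P | .1[1]101   read 1 → write 1, move →, go to Q
Q | .11[1]01   read 1 → write 1, move →, go to S
S | .111[0]1   read 0 → write 1, move ←, go to P
P | .11[1]11   read 1 → write 1, move →, go to Q
Q | .111[1]1   read 1 → write 1, move →, go to S
S | .1111[1]
Cell 0 holds 1 when M halts.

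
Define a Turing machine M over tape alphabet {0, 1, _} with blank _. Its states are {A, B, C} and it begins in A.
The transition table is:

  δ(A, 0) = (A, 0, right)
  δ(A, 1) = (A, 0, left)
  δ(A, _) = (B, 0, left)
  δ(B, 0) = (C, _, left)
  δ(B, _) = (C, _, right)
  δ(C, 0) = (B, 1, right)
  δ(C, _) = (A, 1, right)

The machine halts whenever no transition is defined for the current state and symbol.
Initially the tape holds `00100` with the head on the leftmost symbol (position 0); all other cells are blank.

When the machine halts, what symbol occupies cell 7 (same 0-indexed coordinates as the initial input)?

state=A head=0 tape=[0]0100____   (A,0)→(A,0,right)
state=A head=1 tape=0[0]100____   (A,0)→(A,0,right)
state=A head=2 tape=00[1]00____   (A,1)→(A,0,left)
state=A head=1 tape=0[0]000____   (A,0)→(A,0,right)
state=A head=2 tape=00[0]00____   (A,0)→(A,0,right)
state=A head=3 tape=000[0]0____   (A,0)→(A,0,right)
state=A head=4 tape=0000[0]____   (A,0)→(A,0,right)
state=A head=5 tape=00000[_]___   (A,_)→(B,0,left)
state=B head=4 tape=0000[0]0___   (B,0)→(C,_,left)
state=C head=3 tape=000[0]_0___   (C,0)→(B,1,right)
state=B head=4 tape=0001[_]0___   (B,_)→(C,_,right)
state=C head=5 tape=0001_[0]___   (C,0)→(B,1,right)
state=B head=6 tape=0001_1[_]__   (B,_)→(C,_,right)
state=C head=7 tape=0001_1_[_]_   (C,_)→(A,1,right)
state=A head=8 tape=0001_1_1[_]   (A,_)→(B,0,left)
state=B head=7 tape=0001_1_[1]0
Cell 7 holds 1 when M halts.

1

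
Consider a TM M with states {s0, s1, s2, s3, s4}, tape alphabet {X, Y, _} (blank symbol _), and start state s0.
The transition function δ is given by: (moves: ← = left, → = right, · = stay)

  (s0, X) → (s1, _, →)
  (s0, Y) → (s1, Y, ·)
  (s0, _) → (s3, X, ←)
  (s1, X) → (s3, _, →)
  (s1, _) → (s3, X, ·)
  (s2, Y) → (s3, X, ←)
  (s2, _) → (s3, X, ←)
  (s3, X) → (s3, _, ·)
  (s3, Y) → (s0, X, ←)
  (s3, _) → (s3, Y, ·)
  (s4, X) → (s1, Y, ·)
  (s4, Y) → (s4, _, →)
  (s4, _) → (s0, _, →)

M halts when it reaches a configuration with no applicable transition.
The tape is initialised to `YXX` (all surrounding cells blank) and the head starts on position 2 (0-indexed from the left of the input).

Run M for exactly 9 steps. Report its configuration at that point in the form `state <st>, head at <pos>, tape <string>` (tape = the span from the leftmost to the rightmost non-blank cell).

state s0, head at 0, tape YXXX

state=s0 head=2 tape=YX[X]_   (s0,X)→(s1,_,→)
state=s1 head=3 tape=YX_[_]   (s1,_)→(s3,X,·)
state=s3 head=3 tape=YX_[X]   (s3,X)→(s3,_,·)
state=s3 head=3 tape=YX_[_]   (s3,_)→(s3,Y,·)
state=s3 head=3 tape=YX_[Y]   (s3,Y)→(s0,X,←)
state=s0 head=2 tape=YX[_]X   (s0,_)→(s3,X,←)
state=s3 head=1 tape=Y[X]XX   (s3,X)→(s3,_,·)
state=s3 head=1 tape=Y[_]XX   (s3,_)→(s3,Y,·)
state=s3 head=1 tape=Y[Y]XX   (s3,Y)→(s0,X,←)
state=s0 head=0 tape=[Y]XXX
After 9 steps: state s0, head at 0, tape YXXX.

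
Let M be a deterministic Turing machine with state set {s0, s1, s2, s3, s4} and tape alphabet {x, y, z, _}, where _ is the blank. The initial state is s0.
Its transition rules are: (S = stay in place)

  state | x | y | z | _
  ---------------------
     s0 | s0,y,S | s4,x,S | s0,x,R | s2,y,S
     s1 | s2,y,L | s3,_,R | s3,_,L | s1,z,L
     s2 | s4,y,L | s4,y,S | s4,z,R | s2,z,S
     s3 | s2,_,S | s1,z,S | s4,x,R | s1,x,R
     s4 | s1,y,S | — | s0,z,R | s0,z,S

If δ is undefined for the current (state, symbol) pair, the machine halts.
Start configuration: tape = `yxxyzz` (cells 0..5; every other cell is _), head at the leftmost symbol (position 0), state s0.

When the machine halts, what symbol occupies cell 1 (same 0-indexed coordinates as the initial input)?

z

s0 | [y]xxyzz   read y → write x, move S, go to s4
s4 | [x]xxyzz   read x → write y, move S, go to s1
s1 | [y]xxyzz   read y → write _, move R, go to s3
s3 | _[x]xyzz   read x → write _, move S, go to s2
s2 | _[_]xyzz   read _ → write z, move S, go to s2
s2 | _[z]xyzz   read z → write z, move R, go to s4
s4 | _z[x]yzz   read x → write y, move S, go to s1
s1 | _z[y]yzz   read y → write _, move R, go to s3
s3 | _z_[y]zz   read y → write z, move S, go to s1
s1 | _z_[z]zz   read z → write _, move L, go to s3
s3 | _z[_]_zz   read _ → write x, move R, go to s1
s1 | _zx[_]zz   read _ → write z, move L, go to s1
s1 | _z[x]zzz   read x → write y, move L, go to s2
s2 | _[z]yzzz   read z → write z, move R, go to s4
s4 | _z[y]zzz
Cell 1 holds z when M halts.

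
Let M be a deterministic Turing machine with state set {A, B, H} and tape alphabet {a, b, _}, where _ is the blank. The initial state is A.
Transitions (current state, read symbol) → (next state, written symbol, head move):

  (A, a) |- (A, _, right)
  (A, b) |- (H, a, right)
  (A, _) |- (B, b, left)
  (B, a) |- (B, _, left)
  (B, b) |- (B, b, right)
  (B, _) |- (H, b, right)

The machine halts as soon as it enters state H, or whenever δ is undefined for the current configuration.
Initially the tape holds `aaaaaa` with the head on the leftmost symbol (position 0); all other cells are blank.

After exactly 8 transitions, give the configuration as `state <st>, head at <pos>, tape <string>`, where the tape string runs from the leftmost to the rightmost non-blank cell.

state=A head=0 tape=[a]aaaaa_   (A,a)→(A,_,right)
state=A head=1 tape=_[a]aaaa_   (A,a)→(A,_,right)
state=A head=2 tape=__[a]aaa_   (A,a)→(A,_,right)
state=A head=3 tape=___[a]aa_   (A,a)→(A,_,right)
state=A head=4 tape=____[a]a_   (A,a)→(A,_,right)
state=A head=5 tape=_____[a]_   (A,a)→(A,_,right)
state=A head=6 tape=______[_]   (A,_)→(B,b,left)
state=B head=5 tape=_____[_]b   (B,_)→(H,b,right)
state=H head=6 tape=_____b[b]
After 8 steps: state H, head at 6, tape bb.

state H, head at 6, tape bb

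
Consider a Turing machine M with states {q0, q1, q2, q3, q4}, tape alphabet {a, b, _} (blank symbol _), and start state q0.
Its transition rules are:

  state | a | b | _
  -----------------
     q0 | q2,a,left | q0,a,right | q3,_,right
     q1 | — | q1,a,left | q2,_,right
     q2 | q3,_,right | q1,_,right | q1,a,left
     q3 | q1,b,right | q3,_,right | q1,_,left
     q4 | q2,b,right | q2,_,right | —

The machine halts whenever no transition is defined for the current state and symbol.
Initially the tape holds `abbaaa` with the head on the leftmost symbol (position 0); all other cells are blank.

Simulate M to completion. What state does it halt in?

q1

q0 | __[a]bbaaa   read a → write a, move left, go to q2
q2 | _[_]abbaaa   read _ → write a, move left, go to q1
q1 | [_]aabbaaa   read _ → write _, move right, go to q2
q2 | _[a]abbaaa   read a → write _, move right, go to q3
q3 | __[a]bbaaa   read a → write b, move right, go to q1
q1 | __b[b]baaa   read b → write a, move left, go to q1
q1 | __[b]abaaa   read b → write a, move left, go to q1
q1 | _[_]aabaaa   read _ → write _, move right, go to q2
q2 | __[a]abaaa   read a → write _, move right, go to q3
q3 | ___[a]baaa   read a → write b, move right, go to q1
q1 | ___b[b]aaa   read b → write a, move left, go to q1
q1 | ___[b]aaaa   read b → write a, move left, go to q1
q1 | __[_]aaaaa   read _ → write _, move right, go to q2
q2 | ___[a]aaaa   read a → write _, move right, go to q3
q3 | ____[a]aaa   read a → write b, move right, go to q1
q1 | ____b[a]aa
No transition is defined for (q1, a); M halts in state q1.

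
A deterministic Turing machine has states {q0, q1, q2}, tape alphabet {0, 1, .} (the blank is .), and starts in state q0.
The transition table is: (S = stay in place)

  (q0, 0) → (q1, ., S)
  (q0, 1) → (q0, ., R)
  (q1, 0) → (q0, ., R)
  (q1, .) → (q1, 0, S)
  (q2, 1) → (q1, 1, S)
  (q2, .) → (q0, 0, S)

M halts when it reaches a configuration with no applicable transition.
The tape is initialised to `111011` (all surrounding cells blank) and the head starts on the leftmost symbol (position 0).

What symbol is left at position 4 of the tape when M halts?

state=q0 head=0 tape=[1]11011.   (q0,1)→(q0,.,R)
state=q0 head=1 tape=.[1]1011.   (q0,1)→(q0,.,R)
state=q0 head=2 tape=..[1]011.   (q0,1)→(q0,.,R)
state=q0 head=3 tape=...[0]11.   (q0,0)→(q1,.,S)
state=q1 head=3 tape=...[.]11.   (q1,.)→(q1,0,S)
state=q1 head=3 tape=...[0]11.   (q1,0)→(q0,.,R)
state=q0 head=4 tape=....[1]1.   (q0,1)→(q0,.,R)
state=q0 head=5 tape=.....[1].   (q0,1)→(q0,.,R)
state=q0 head=6 tape=......[.]
Cell 4 holds . when M halts.

.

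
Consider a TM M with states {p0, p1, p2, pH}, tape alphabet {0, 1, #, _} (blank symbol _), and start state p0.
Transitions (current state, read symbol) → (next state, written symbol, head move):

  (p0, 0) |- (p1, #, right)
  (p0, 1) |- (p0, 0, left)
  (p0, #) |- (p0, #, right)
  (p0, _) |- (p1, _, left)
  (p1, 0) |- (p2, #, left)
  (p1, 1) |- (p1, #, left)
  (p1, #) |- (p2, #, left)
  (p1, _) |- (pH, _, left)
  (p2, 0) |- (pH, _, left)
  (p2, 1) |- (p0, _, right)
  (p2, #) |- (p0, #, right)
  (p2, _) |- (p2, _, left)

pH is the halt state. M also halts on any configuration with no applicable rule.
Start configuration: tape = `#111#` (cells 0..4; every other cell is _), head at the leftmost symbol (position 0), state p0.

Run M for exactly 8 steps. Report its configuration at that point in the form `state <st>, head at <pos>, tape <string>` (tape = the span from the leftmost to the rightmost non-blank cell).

state=p0 head=0 tape=[#]111#   (p0,#)→(p0,#,right)
state=p0 head=1 tape=#[1]11#   (p0,1)→(p0,0,left)
state=p0 head=0 tape=[#]011#   (p0,#)→(p0,#,right)
state=p0 head=1 tape=#[0]11#   (p0,0)→(p1,#,right)
state=p1 head=2 tape=##[1]1#   (p1,1)→(p1,#,left)
state=p1 head=1 tape=#[#]#1#   (p1,#)→(p2,#,left)
state=p2 head=0 tape=[#]##1#   (p2,#)→(p0,#,right)
state=p0 head=1 tape=#[#]#1#   (p0,#)→(p0,#,right)
state=p0 head=2 tape=##[#]1#
After 8 steps: state p0, head at 2, tape ###1#.

state p0, head at 2, tape ###1#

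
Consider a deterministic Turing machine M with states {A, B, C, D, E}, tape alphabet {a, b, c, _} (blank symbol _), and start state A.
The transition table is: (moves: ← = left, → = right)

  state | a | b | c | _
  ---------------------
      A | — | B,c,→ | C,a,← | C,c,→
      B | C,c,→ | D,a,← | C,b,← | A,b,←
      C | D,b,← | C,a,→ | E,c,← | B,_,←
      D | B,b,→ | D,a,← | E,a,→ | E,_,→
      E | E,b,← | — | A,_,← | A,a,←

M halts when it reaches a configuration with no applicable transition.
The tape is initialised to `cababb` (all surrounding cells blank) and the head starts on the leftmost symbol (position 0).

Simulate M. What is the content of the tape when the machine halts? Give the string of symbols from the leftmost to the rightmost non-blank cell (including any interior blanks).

A | _____[c]ababb   read c → write a, move ←, go to C
C | ____[_]aababb   read _ → write _, move ←, go to B
B | ___[_]_aababb   read _ → write b, move ←, go to A
A | __[_]b_aababb   read _ → write c, move →, go to C
C | __c[b]_aababb   read b → write a, move →, go to C
C | __ca[_]aababb   read _ → write _, move ←, go to B
B | __c[a]_aababb   read a → write c, move →, go to C
C | __cc[_]aababb   read _ → write _, move ←, go to B
B | __c[c]_aababb   read c → write b, move ←, go to C
C | __[c]b_aababb   read c → write c, move ←, go to E
E | _[_]cb_aababb   read _ → write a, move ←, go to A
A | [_]acb_aababb   read _ → write c, move →, go to C
C | c[a]cb_aababb   read a → write b, move ←, go to D
D | [c]bcb_aababb   read c → write a, move →, go to E
E | a[b]cb_aababb
The non-blank tape span at halt is abcb_aababb.

abcb_aababb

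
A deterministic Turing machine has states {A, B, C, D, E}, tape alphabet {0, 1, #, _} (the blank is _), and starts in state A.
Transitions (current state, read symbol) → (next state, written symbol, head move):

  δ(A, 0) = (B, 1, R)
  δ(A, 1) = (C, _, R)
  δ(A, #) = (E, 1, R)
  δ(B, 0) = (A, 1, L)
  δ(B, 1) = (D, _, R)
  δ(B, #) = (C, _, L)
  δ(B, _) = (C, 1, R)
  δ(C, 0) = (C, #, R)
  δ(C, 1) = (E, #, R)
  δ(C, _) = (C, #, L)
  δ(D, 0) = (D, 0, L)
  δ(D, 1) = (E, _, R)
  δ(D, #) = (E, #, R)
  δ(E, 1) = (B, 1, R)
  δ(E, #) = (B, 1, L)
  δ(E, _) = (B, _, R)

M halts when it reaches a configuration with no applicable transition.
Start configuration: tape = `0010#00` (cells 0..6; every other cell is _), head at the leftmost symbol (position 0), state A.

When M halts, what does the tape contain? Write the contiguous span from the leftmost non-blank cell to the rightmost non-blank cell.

state=A head=0 tape=[0]010#00   (A,0)→(B,1,R)
state=B head=1 tape=1[0]10#00   (B,0)→(A,1,L)
state=A head=0 tape=[1]110#00   (A,1)→(C,_,R)
state=C head=1 tape=_[1]10#00   (C,1)→(E,#,R)
state=E head=2 tape=_#[1]0#00   (E,1)→(B,1,R)
state=B head=3 tape=_#1[0]#00   (B,0)→(A,1,L)
state=A head=2 tape=_#[1]1#00   (A,1)→(C,_,R)
state=C head=3 tape=_#_[1]#00   (C,1)→(E,#,R)
state=E head=4 tape=_#_#[#]00   (E,#)→(B,1,L)
state=B head=3 tape=_#_[#]100   (B,#)→(C,_,L)
state=C head=2 tape=_#[_]_100   (C,_)→(C,#,L)
state=C head=1 tape=_[#]#_100
The non-blank tape span at halt is ##_100.

##_100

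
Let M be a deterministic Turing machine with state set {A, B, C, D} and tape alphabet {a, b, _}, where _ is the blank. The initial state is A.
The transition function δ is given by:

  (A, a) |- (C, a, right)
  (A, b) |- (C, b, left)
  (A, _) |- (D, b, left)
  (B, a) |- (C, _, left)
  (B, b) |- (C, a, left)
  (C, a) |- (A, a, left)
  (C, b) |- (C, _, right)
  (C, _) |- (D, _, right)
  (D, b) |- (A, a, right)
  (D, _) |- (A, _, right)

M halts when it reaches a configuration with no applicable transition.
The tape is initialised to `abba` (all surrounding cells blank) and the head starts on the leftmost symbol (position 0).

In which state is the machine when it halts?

A | [a]bba____   read a → write a, move right, go to C
C | a[b]ba____   read b → write _, move right, go to C
C | a_[b]a____   read b → write _, move right, go to C
C | a__[a]____   read a → write a, move left, go to A
A | a_[_]a____   read _ → write b, move left, go to D
D | a[_]ba____   read _ → write _, move right, go to A
A | a_[b]a____   read b → write b, move left, go to C
C | a[_]ba____   read _ → write _, move right, go to D
D | a_[b]a____   read b → write a, move right, go to A
A | a_a[a]____   read a → write a, move right, go to C
C | a_aa[_]___   read _ → write _, move right, go to D
D | a_aa_[_]__   read _ → write _, move right, go to A
A | a_aa__[_]_   read _ → write b, move left, go to D
D | a_aa_[_]b_   read _ → write _, move right, go to A
A | a_aa__[b]_   read b → write b, move left, go to C
C | a_aa_[_]b_   read _ → write _, move right, go to D
D | a_aa__[b]_   read b → write a, move right, go to A
A | a_aa__a[_]   read _ → write b, move left, go to D
D | a_aa__[a]b
No transition is defined for (D, a); M halts in state D.

D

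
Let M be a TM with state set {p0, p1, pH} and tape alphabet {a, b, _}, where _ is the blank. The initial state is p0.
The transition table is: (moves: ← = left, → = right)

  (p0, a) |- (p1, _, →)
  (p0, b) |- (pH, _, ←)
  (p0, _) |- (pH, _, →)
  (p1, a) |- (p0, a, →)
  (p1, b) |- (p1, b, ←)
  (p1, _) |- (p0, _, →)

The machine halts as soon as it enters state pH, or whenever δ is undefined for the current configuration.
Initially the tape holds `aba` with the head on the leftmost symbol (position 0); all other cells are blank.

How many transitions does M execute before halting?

state=p0 head=0 tape=[a]ba   (p0,a)→(p1,_,→)
state=p1 head=1 tape=_[b]a   (p1,b)→(p1,b,←)
state=p1 head=0 tape=[_]ba   (p1,_)→(p0,_,→)
state=p0 head=1 tape=_[b]a   (p0,b)→(pH,_,←)
state=pH head=0 tape=[_]_a
M halts after 4 transitions.

4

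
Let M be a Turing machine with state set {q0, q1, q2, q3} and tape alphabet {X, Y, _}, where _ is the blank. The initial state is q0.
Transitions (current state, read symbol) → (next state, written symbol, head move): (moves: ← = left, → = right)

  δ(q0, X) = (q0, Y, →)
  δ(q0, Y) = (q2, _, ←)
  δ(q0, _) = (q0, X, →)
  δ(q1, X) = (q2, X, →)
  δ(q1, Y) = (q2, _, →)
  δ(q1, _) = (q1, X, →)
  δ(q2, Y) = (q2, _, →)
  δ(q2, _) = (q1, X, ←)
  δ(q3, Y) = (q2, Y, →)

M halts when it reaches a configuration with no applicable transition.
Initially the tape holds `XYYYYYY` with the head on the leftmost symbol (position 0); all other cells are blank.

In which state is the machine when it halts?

state=q0 head=0 tape=[X]YYYYYY__   (q0,X)→(q0,Y,→)
state=q0 head=1 tape=Y[Y]YYYYY__   (q0,Y)→(q2,_,←)
state=q2 head=0 tape=[Y]_YYYYY__   (q2,Y)→(q2,_,→)
state=q2 head=1 tape=_[_]YYYYY__   (q2,_)→(q1,X,←)
state=q1 head=0 tape=[_]XYYYYY__   (q1,_)→(q1,X,→)
state=q1 head=1 tape=X[X]YYYYY__   (q1,X)→(q2,X,→)
state=q2 head=2 tape=XX[Y]YYYY__   (q2,Y)→(q2,_,→)
state=q2 head=3 tape=XX_[Y]YYY__   (q2,Y)→(q2,_,→)
state=q2 head=4 tape=XX__[Y]YY__   (q2,Y)→(q2,_,→)
state=q2 head=5 tape=XX___[Y]Y__   (q2,Y)→(q2,_,→)
state=q2 head=6 tape=XX____[Y]__   (q2,Y)→(q2,_,→)
state=q2 head=7 tape=XX_____[_]_   (q2,_)→(q1,X,←)
state=q1 head=6 tape=XX____[_]X_   (q1,_)→(q1,X,→)
state=q1 head=7 tape=XX____X[X]_   (q1,X)→(q2,X,→)
state=q2 head=8 tape=XX____XX[_]   (q2,_)→(q1,X,←)
state=q1 head=7 tape=XX____X[X]X   (q1,X)→(q2,X,→)
state=q2 head=8 tape=XX____XX[X]
No transition is defined for (q2, X); M halts in state q2.

q2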